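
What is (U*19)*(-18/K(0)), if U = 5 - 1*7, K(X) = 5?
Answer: 684/5 ≈ 136.80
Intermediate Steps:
U = -2 (U = 5 - 7 = -2)
(U*19)*(-18/K(0)) = (-2*19)*(-18/5) = -(-684)/5 = -38*(-18/5) = 684/5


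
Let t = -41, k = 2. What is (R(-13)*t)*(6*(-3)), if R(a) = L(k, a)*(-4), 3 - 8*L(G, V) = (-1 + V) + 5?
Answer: -4428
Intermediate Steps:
L(G, V) = -1/8 - V/8 (L(G, V) = 3/8 - ((-1 + V) + 5)/8 = 3/8 - (4 + V)/8 = 3/8 + (-1/2 - V/8) = -1/8 - V/8)
R(a) = 1/2 + a/2 (R(a) = (-1/8 - a/8)*(-4) = 1/2 + a/2)
(R(-13)*t)*(6*(-3)) = ((1/2 + (1/2)*(-13))*(-41))*(6*(-3)) = ((1/2 - 13/2)*(-41))*(-18) = -6*(-41)*(-18) = 246*(-18) = -4428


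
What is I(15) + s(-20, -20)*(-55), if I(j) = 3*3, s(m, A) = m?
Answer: 1109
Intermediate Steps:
I(j) = 9
I(15) + s(-20, -20)*(-55) = 9 - 20*(-55) = 9 + 1100 = 1109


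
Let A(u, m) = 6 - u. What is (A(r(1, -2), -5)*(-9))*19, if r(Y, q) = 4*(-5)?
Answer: -4446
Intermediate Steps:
r(Y, q) = -20
(A(r(1, -2), -5)*(-9))*19 = ((6 - 1*(-20))*(-9))*19 = ((6 + 20)*(-9))*19 = (26*(-9))*19 = -234*19 = -4446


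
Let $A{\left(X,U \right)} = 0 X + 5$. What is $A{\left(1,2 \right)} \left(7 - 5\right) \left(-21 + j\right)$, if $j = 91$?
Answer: $700$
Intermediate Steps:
$A{\left(X,U \right)} = 5$ ($A{\left(X,U \right)} = 0 + 5 = 5$)
$A{\left(1,2 \right)} \left(7 - 5\right) \left(-21 + j\right) = 5 \left(7 - 5\right) \left(-21 + 91\right) = 5 \cdot 2 \cdot 70 = 10 \cdot 70 = 700$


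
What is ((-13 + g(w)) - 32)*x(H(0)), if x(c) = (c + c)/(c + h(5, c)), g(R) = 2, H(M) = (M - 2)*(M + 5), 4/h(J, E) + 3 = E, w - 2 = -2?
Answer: -5590/67 ≈ -83.433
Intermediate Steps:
w = 0 (w = 2 - 2 = 0)
h(J, E) = 4/(-3 + E)
H(M) = (-2 + M)*(5 + M)
x(c) = 2*c/(c + 4/(-3 + c)) (x(c) = (c + c)/(c + 4/(-3 + c)) = (2*c)/(c + 4/(-3 + c)) = 2*c/(c + 4/(-3 + c)))
((-13 + g(w)) - 32)*x(H(0)) = ((-13 + 2) - 32)*(2*(-10 + 0² + 3*0)*(-3 + (-10 + 0² + 3*0))/(4 + (-10 + 0² + 3*0)*(-3 + (-10 + 0² + 3*0)))) = (-11 - 32)*(2*(-10 + 0 + 0)*(-3 + (-10 + 0 + 0))/(4 + (-10 + 0 + 0)*(-3 + (-10 + 0 + 0)))) = -86*(-10)*(-3 - 10)/(4 - 10*(-3 - 10)) = -86*(-10)*(-13)/(4 - 10*(-13)) = -86*(-10)*(-13)/(4 + 130) = -86*(-10)*(-13)/134 = -43*130/67 = -5590/67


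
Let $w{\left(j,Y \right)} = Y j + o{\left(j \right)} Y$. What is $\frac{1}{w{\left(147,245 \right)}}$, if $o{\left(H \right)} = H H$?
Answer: $\frac{1}{5330220} \approx 1.8761 \cdot 10^{-7}$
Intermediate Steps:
$o{\left(H \right)} = H^{2}$
$w{\left(j,Y \right)} = Y j + Y j^{2}$ ($w{\left(j,Y \right)} = Y j + j^{2} Y = Y j + Y j^{2}$)
$\frac{1}{w{\left(147,245 \right)}} = \frac{1}{245 \cdot 147 \left(1 + 147\right)} = \frac{1}{245 \cdot 147 \cdot 148} = \frac{1}{5330220}$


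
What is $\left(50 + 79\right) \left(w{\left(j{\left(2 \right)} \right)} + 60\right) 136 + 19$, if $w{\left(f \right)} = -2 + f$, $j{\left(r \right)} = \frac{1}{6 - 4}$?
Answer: $1026343$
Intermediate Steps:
$j{\left(r \right)} = \frac{1}{2}$
$\left(50 + 79\right) \left(w{\left(j{\left(2 \right)} \right)} + 60\right) 136 + 19 = \left(50 + 79\right) \left(\left(-2 + \frac{1}{2}\right) + 60\right) 136 + 19 = 129 \left(- \frac{3}{2} + 60\right) 136 + 19 = 129 \cdot \frac{117}{2} \cdot 136 + 19 = \frac{15093}{2} \cdot 136 + 19 = 1026324 + 19 = 1026343$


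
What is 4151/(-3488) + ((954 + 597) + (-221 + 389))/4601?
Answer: -13102879/16048288 ≈ -0.81647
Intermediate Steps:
4151/(-3488) + ((954 + 597) + (-221 + 389))/4601 = 4151*(-1/3488) + (1551 + 168)*(1/4601) = -4151/3488 + 1719*(1/4601) = -4151/3488 + 1719/4601 = -13102879/16048288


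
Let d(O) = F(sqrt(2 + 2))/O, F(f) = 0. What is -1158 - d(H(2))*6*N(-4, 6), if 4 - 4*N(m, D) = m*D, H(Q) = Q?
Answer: -1158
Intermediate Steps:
N(m, D) = 1 - D*m/4 (N(m, D) = 1 - m*D/4 = 1 - D*m/4)
d(O) = 0 (d(O) = 0/O = 0)
-1158 - d(H(2))*6*N(-4, 6) = -1158 - 0*6*(1 - 1/4*6*(-4)) = -1158 - 0*(1 + 6) = -1158 - 0*7 = -1158 - 1*0 = -1158 + 0 = -1158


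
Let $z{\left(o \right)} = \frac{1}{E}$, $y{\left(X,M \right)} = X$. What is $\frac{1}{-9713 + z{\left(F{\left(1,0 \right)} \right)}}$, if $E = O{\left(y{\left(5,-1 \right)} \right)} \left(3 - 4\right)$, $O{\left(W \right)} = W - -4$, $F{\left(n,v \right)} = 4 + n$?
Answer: $- \frac{9}{87418} \approx -0.00010295$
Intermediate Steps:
$O{\left(W \right)} = 4 + W$ ($O{\left(W \right)} = W + 4 = 4 + W$)
$E = -9$ ($E = \left(4 + 5\right) \left(3 - 4\right) = 9 \left(-1\right) = -9$)
$z{\left(o \right)} = - \frac{1}{9}$ ($z{\left(o \right)} = \frac{1}{-9} = - \frac{1}{9}$)
$\frac{1}{-9713 + z{\left(F{\left(1,0 \right)} \right)}} = \frac{1}{-9713 - \frac{1}{9}} = \frac{1}{- \frac{87418}{9}} = - \frac{9}{87418}$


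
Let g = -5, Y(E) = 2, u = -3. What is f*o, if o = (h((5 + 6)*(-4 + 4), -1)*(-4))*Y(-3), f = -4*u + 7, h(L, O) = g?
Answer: 760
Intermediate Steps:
h(L, O) = -5
f = 19 (f = -4*(-3) + 7 = 12 + 7 = 19)
o = 40 (o = -5*(-4)*2 = 20*2 = 40)
f*o = 19*40 = 760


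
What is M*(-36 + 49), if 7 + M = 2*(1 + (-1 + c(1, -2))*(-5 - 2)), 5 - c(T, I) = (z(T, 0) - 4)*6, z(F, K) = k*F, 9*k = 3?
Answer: -4797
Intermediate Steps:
k = 1/3 (k = (1/9)*3 = 1/3 ≈ 0.33333)
z(F, K) = F/3
c(T, I) = 29 - 2*T (c(T, I) = 5 - (T/3 - 4)*6 = 5 - (-4 + T/3)*6 = 5 - (-24 + 2*T) = 5 + (24 - 2*T) = 29 - 2*T)
M = -369 (M = -7 + 2*(1 + (-1 + (29 - 2*1))*(-5 - 2)) = -7 + 2*(1 + (-1 + (29 - 2))*(-7)) = -7 + 2*(1 + (-1 + 27)*(-7)) = -7 + 2*(1 + 26*(-7)) = -7 + 2*(1 - 182) = -7 + 2*(-181) = -7 - 362 = -369)
M*(-36 + 49) = -369*(-36 + 49) = -369*13 = -4797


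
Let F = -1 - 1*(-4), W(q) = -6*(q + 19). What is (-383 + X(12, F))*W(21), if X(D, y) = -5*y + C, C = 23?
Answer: 90000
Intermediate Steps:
W(q) = -114 - 6*q (W(q) = -6*(19 + q) = -114 - 6*q)
F = 3 (F = -1 + 4 = 3)
X(D, y) = 23 - 5*y (X(D, y) = -5*y + 23 = 23 - 5*y)
(-383 + X(12, F))*W(21) = (-383 + (23 - 5*3))*(-114 - 6*21) = (-383 + (23 - 15))*(-114 - 126) = (-383 + 8)*(-240) = -375*(-240) = 90000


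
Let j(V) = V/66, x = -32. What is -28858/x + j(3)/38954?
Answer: 3091369967/3427952 ≈ 901.81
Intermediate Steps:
j(V) = V/66 (j(V) = V*(1/66) = V/66)
-28858/x + j(3)/38954 = -28858/(-32) + ((1/66)*3)/38954 = -28858*(-1/32) + (1/22)*(1/38954) = 14429/16 + 1/856988 = 3091369967/3427952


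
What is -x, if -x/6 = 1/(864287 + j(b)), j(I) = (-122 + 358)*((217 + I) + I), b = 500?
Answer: 2/383833 ≈ 5.2106e-6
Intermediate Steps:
j(I) = 51212 + 472*I (j(I) = 236*(217 + 2*I) = 51212 + 472*I)
x = -2/383833 (x = -6/(864287 + (51212 + 472*500)) = -6/(864287 + (51212 + 236000)) = -6/(864287 + 287212) = -6/1151499 = -6*1/1151499 = -2/383833 ≈ -5.2106e-6)
-x = -1*(-2/383833) = 2/383833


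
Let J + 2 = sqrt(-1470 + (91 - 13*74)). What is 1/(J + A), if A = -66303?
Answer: -66305/4396355366 - I*sqrt(2341)/4396355366 ≈ -1.5082e-5 - 1.1005e-8*I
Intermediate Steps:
J = -2 + I*sqrt(2341) (J = -2 + sqrt(-1470 + (91 - 13*74)) = -2 + sqrt(-1470 + (91 - 962)) = -2 + sqrt(-1470 - 871) = -2 + sqrt(-2341) = -2 + I*sqrt(2341) ≈ -2.0 + 48.384*I)
1/(J + A) = 1/((-2 + I*sqrt(2341)) - 66303) = 1/(-66305 + I*sqrt(2341))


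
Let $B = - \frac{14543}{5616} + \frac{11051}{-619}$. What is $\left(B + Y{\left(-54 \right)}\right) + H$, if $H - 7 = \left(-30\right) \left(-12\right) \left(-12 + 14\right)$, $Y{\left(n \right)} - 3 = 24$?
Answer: $\frac{2550068683}{3476304} \approx 733.56$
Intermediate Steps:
$Y{\left(n \right)} = 27$ ($Y{\left(n \right)} = 3 + 24 = 27$)
$H = 727$ ($H = 7 + \left(-30\right) \left(-12\right) \left(-12 + 14\right) = 7 + 360 \cdot 2 = 7 + 720 = 727$)
$B = - \frac{71064533}{3476304}$ ($B = \left(-14543\right) \frac{1}{5616} + 11051 \left(- \frac{1}{619}\right) = - \frac{14543}{5616} - \frac{11051}{619} = - \frac{71064533}{3476304} \approx -20.443$)
$\left(B + Y{\left(-54 \right)}\right) + H = \left(- \frac{71064533}{3476304} + 27\right) + 727 = \frac{22795675}{3476304} + 727 = \frac{2550068683}{3476304}$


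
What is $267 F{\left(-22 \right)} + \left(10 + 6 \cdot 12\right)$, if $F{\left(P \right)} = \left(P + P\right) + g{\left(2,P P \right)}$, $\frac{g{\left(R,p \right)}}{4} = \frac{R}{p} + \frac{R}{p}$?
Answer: $- \frac{1410518}{121} \approx -11657.0$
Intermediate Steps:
$g{\left(R,p \right)} = \frac{8 R}{p}$ ($g{\left(R,p \right)} = 4 \left(\frac{R}{p} + \frac{R}{p}\right) = 4 \frac{2 R}{p} = \frac{8 R}{p}$)
$F{\left(P \right)} = 2 P + \frac{16}{P^{2}}$ ($F{\left(P \right)} = \left(P + P\right) + 8 \cdot 2 \frac{1}{P P} = 2 P + 8 \cdot 2 \frac{1}{P^{2}} = 2 P + \frac{16}{P^{2}}$)
$267 F{\left(-22 \right)} + \left(10 + 6 \cdot 12\right) = 267 \left(2 \left(-22\right) + \frac{16}{484}\right) + \left(10 + 6 \cdot 12\right) = 267 \left(-44 + 16 \cdot \frac{1}{484}\right) + \left(10 + 72\right) = 267 \left(-44 + \frac{4}{121}\right) + 82 = 267 \left(- \frac{5320}{121}\right) + 82 = - \frac{1420440}{121} + 82 = - \frac{1410518}{121}$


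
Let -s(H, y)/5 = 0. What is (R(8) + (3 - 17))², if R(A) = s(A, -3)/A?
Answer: 196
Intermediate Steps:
s(H, y) = 0 (s(H, y) = -5*0 = 0)
R(A) = 0 (R(A) = 0/A = 0)
(R(8) + (3 - 17))² = (0 + (3 - 17))² = (0 - 14)² = (-14)² = 196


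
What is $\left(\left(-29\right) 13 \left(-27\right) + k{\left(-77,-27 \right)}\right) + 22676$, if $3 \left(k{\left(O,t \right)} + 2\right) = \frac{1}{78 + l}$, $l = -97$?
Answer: $\frac{1872620}{57} \approx 32853.0$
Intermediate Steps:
$k{\left(O,t \right)} = - \frac{115}{57}$ ($k{\left(O,t \right)} = -2 + \frac{1}{3 \left(78 - 97\right)} = -2 + \frac{1}{3 \left(-19\right)} = -2 + \frac{1}{3} \left(- \frac{1}{19}\right) = -2 - \frac{1}{57} = - \frac{115}{57}$)
$\left(\left(-29\right) 13 \left(-27\right) + k{\left(-77,-27 \right)}\right) + 22676 = \left(\left(-29\right) 13 \left(-27\right) - \frac{115}{57}\right) + 22676 = \left(\left(-377\right) \left(-27\right) - \frac{115}{57}\right) + 22676 = \left(10179 - \frac{115}{57}\right) + 22676 = \frac{580088}{57} + 22676 = \frac{1872620}{57}$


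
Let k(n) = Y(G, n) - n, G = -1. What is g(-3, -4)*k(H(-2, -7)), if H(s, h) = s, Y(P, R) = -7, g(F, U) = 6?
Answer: -30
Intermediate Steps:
k(n) = -7 - n
g(-3, -4)*k(H(-2, -7)) = 6*(-7 - 1*(-2)) = 6*(-7 + 2) = 6*(-5) = -30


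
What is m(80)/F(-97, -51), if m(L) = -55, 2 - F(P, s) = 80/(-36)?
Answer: -495/38 ≈ -13.026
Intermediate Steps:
F(P, s) = 38/9 (F(P, s) = 2 - 80/(-36) = 2 - 80*(-1)/36 = 2 - 1*(-20/9) = 2 + 20/9 = 38/9)
m(80)/F(-97, -51) = -55/38/9 = -55*9/38 = -495/38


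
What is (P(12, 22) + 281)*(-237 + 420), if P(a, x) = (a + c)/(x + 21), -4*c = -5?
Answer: 8854455/172 ≈ 51479.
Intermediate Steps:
c = 5/4 (c = -¼*(-5) = 5/4 ≈ 1.2500)
P(a, x) = (5/4 + a)/(21 + x) (P(a, x) = (a + 5/4)/(x + 21) = (5/4 + a)/(21 + x))
(P(12, 22) + 281)*(-237 + 420) = ((5/4 + 12)/(21 + 22) + 281)*(-237 + 420) = ((53/4)/43 + 281)*183 = ((1/43)*(53/4) + 281)*183 = (53/172 + 281)*183 = (48385/172)*183 = 8854455/172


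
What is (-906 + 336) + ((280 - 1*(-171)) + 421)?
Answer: 302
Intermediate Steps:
(-906 + 336) + ((280 - 1*(-171)) + 421) = -570 + ((280 + 171) + 421) = -570 + (451 + 421) = -570 + 872 = 302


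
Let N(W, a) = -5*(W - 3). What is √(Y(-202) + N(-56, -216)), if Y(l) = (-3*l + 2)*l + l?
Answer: I*√122723 ≈ 350.32*I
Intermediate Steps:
N(W, a) = 15 - 5*W (N(W, a) = -5*(-3 + W) = 15 - 5*W)
Y(l) = l + l*(2 - 3*l) (Y(l) = (2 - 3*l)*l + l = l*(2 - 3*l) + l = l + l*(2 - 3*l))
√(Y(-202) + N(-56, -216)) = √(3*(-202)*(1 - 1*(-202)) + (15 - 5*(-56))) = √(3*(-202)*(1 + 202) + (15 + 280)) = √(3*(-202)*203 + 295) = √(-123018 + 295) = √(-122723) = I*√122723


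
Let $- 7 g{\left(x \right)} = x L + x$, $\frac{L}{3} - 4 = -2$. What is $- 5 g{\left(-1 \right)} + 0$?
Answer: $-5$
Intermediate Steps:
$L = 6$ ($L = 12 + 3 \left(-2\right) = 12 - 6 = 6$)
$g{\left(x \right)} = - x$ ($g{\left(x \right)} = - \frac{x 6 + x}{7} = - \frac{6 x + x}{7} = - \frac{7 x}{7} = - x$)
$- 5 g{\left(-1 \right)} + 0 = - 5 \left(\left(-1\right) \left(-1\right)\right) + 0 = \left(-5\right) 1 + 0 = -5 + 0 = -5$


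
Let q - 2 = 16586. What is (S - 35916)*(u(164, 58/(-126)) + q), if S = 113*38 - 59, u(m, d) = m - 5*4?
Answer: -530086492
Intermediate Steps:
u(m, d) = -20 + m (u(m, d) = m - 20 = -20 + m)
q = 16588 (q = 2 + 16586 = 16588)
S = 4235 (S = 4294 - 59 = 4235)
(S - 35916)*(u(164, 58/(-126)) + q) = (4235 - 35916)*((-20 + 164) + 16588) = -31681*(144 + 16588) = -31681*16732 = -530086492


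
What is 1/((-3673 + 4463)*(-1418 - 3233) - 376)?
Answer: -1/3674666 ≈ -2.7213e-7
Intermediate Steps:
1/((-3673 + 4463)*(-1418 - 3233) - 376) = 1/(790*(-4651) - 376) = 1/(-3674290 - 376) = 1/(-3674666) = -1/3674666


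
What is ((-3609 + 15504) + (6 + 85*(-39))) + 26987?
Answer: 35573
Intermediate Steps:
((-3609 + 15504) + (6 + 85*(-39))) + 26987 = (11895 + (6 - 3315)) + 26987 = (11895 - 3309) + 26987 = 8586 + 26987 = 35573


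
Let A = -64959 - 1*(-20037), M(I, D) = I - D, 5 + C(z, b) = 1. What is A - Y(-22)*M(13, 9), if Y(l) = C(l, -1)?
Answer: -44906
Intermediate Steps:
C(z, b) = -4 (C(z, b) = -5 + 1 = -4)
Y(l) = -4
A = -44922 (A = -64959 + 20037 = -44922)
A - Y(-22)*M(13, 9) = -44922 - (-4)*(13 - 1*9) = -44922 - (-4)*(13 - 9) = -44922 - (-4)*4 = -44922 - 1*(-16) = -44922 + 16 = -44906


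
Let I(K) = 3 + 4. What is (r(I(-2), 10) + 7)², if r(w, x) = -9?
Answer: 4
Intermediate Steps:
I(K) = 7
(r(I(-2), 10) + 7)² = (-9 + 7)² = (-2)² = 4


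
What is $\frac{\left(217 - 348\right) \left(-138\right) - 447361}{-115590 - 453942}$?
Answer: $\frac{429283}{569532} \approx 0.75375$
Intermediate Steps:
$\frac{\left(217 - 348\right) \left(-138\right) - 447361}{-115590 - 453942} = \frac{\left(-131\right) \left(-138\right) - 447361}{-569532} = \left(18078 - 447361\right) \left(- \frac{1}{569532}\right) = \left(-429283\right) \left(- \frac{1}{569532}\right) = \frac{429283}{569532}$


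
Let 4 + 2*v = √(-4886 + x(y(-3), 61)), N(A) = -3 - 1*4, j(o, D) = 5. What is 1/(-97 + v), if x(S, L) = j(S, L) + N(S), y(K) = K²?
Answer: -99/11023 - I*√1222/11023 ≈ -0.0089812 - 0.0031713*I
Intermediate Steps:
N(A) = -7 (N(A) = -3 - 4 = -7)
x(S, L) = -2 (x(S, L) = 5 - 7 = -2)
v = -2 + I*√1222 (v = -2 + √(-4886 - 2)/2 = -2 + √(-4888)/2 = -2 + (2*I*√1222)/2 = -2 + I*√1222 ≈ -2.0 + 34.957*I)
1/(-97 + v) = 1/(-97 + (-2 + I*√1222)) = 1/(-99 + I*√1222)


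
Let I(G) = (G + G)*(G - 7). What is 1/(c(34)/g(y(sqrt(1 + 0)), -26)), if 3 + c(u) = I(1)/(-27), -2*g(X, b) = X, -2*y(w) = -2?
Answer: 9/46 ≈ 0.19565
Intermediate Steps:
y(w) = 1 (y(w) = -1/2*(-2) = 1)
I(G) = 2*G*(-7 + G) (I(G) = (2*G)*(-7 + G) = 2*G*(-7 + G))
g(X, b) = -X/2
c(u) = -23/9 (c(u) = -3 + (2*1*(-7 + 1))/(-27) = -3 + (2*1*(-6))*(-1/27) = -3 - 12*(-1/27) = -3 + 4/9 = -23/9)
1/(c(34)/g(y(sqrt(1 + 0)), -26)) = 1/(-23/(9*((-1/2*1)))) = 1/(-23/(9*(-1/2))) = 1/(-23/9*(-2)) = 1/(46/9) = 9/46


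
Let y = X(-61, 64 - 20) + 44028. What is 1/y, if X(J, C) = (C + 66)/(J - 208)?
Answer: 269/11843422 ≈ 2.2713e-5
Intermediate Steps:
X(J, C) = (66 + C)/(-208 + J)
y = 11843422/269 (y = (66 + (64 - 20))/(-208 - 61) + 44028 = (66 + 44)/(-269) + 44028 = -1/269*110 + 44028 = -110/269 + 44028 = 11843422/269 ≈ 44028.)
1/y = 1/(11843422/269) = 269/11843422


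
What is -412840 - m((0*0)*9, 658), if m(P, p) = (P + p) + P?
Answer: -413498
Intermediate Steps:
m(P, p) = p + 2*P
-412840 - m((0*0)*9, 658) = -412840 - (658 + 2*((0*0)*9)) = -412840 - (658 + 2*(0*9)) = -412840 - (658 + 2*0) = -412840 - (658 + 0) = -412840 - 1*658 = -412840 - 658 = -413498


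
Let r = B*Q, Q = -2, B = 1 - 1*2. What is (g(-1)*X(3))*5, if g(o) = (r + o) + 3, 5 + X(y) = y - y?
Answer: -100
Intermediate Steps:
B = -1 (B = 1 - 2 = -1)
X(y) = -5 (X(y) = -5 + (y - y) = -5 + 0 = -5)
r = 2 (r = -1*(-2) = 2)
g(o) = 5 + o (g(o) = (2 + o) + 3 = 5 + o)
(g(-1)*X(3))*5 = ((5 - 1)*(-5))*5 = (4*(-5))*5 = -20*5 = -100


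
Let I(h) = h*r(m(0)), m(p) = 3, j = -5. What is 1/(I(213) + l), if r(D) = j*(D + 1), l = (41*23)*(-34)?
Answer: -1/36322 ≈ -2.7532e-5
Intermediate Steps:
l = -32062 (l = 943*(-34) = -32062)
r(D) = -5 - 5*D (r(D) = -5*(D + 1) = -5*(1 + D) = -5 - 5*D)
I(h) = -20*h (I(h) = h*(-5 - 5*3) = h*(-5 - 15) = h*(-20) = -20*h)
1/(I(213) + l) = 1/(-20*213 - 32062) = 1/(-4260 - 32062) = 1/(-36322) = -1/36322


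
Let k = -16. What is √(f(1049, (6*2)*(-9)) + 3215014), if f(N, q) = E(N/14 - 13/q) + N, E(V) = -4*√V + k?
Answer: √(1418276727 - 14*√1191477)/21 ≈ 1793.3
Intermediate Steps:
E(V) = -16 - 4*√V (E(V) = -4*√V - 16 = -16 - 4*√V)
f(N, q) = -16 + N - 4*√(-13/q + N/14) (f(N, q) = (-16 - 4*√(N/14 - 13/q)) + N = (-16 - 4*√(-13/q + N/14)) + N = -16 + N - 4*√(-13/q + N/14))
√(f(1049, (6*2)*(-9)) + 3215014) = √((-16 + 1049 - 2*√(-2548/((6*2)*(-9)) + 14*1049)/7) + 3215014) = √((-16 + 1049 - 2*√(-2548/(12*(-9)) + 14686)/7) + 3215014) = √((-16 + 1049 - 2*√(-2548/(-108) + 14686)/7) + 3215014) = √((-16 + 1049 - 2*√(-2548*(-1/108) + 14686)/7) + 3215014) = √((-16 + 1049 - 2*√(637/27 + 14686)/7) + 3215014) = √((-16 + 1049 - 2*√1191477/63) + 3215014) = √((1033 - 2*√1191477/63) + 3215014) = √(3216047 - 2*√1191477/63)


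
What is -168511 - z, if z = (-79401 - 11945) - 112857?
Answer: 35692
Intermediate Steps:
z = -204203 (z = -91346 - 112857 = -204203)
-168511 - z = -168511 - 1*(-204203) = -168511 + 204203 = 35692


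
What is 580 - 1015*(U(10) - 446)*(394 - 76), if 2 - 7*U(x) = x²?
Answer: 148474780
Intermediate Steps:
U(x) = 2/7 - x²/7
580 - 1015*(U(10) - 446)*(394 - 76) = 580 - 1015*((2/7 - ⅐*10²) - 446)*(394 - 76) = 580 - 1015*((2/7 - ⅐*100) - 446)*318 = 580 - 1015*((2/7 - 100/7) - 446)*318 = 580 - 1015*(-14 - 446)*318 = 580 - (-466900)*318 = 580 - 1015*(-146280) = 580 + 148474200 = 148474780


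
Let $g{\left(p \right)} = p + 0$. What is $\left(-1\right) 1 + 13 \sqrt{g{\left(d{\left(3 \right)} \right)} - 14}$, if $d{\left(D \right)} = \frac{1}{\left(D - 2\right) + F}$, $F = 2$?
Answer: $-1 + \frac{13 i \sqrt{123}}{3} \approx -1.0 + 48.059 i$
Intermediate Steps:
$d{\left(D \right)} = \frac{1}{D}$ ($d{\left(D \right)} = \frac{1}{\left(D - 2\right) + 2} = \frac{1}{\left(-2 + D\right) + 2} = \frac{1}{D}$)
$g{\left(p \right)} = p$
$\left(-1\right) 1 + 13 \sqrt{g{\left(d{\left(3 \right)} \right)} - 14} = \left(-1\right) 1 + 13 \sqrt{\frac{1}{3} - 14} = -1 + 13 \sqrt{\frac{1}{3} - 14} = -1 + 13 \sqrt{- \frac{41}{3}} = -1 + 13 \frac{i \sqrt{123}}{3} = -1 + \frac{13 i \sqrt{123}}{3}$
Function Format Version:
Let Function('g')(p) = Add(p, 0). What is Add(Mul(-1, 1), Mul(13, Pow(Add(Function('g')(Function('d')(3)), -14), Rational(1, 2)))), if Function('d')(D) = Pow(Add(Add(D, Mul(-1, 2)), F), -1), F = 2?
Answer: Add(-1, Mul(Rational(13, 3), I, Pow(123, Rational(1, 2)))) ≈ Add(-1.0000, Mul(48.059, I))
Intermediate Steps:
Function('d')(D) = Pow(D, -1) (Function('d')(D) = Pow(Add(Add(D, Mul(-1, 2)), 2), -1) = Pow(Add(Add(D, -2), 2), -1) = Pow(Add(Add(-2, D), 2), -1) = Pow(D, -1))
Function('g')(p) = p
Add(Mul(-1, 1), Mul(13, Pow(Add(Function('g')(Function('d')(3)), -14), Rational(1, 2)))) = Add(Mul(-1, 1), Mul(13, Pow(Add(Pow(3, -1), -14), Rational(1, 2)))) = Add(-1, Mul(13, Pow(Add(Rational(1, 3), -14), Rational(1, 2)))) = Add(-1, Mul(13, Pow(Rational(-41, 3), Rational(1, 2)))) = Add(-1, Mul(13, Mul(Rational(1, 3), I, Pow(123, Rational(1, 2))))) = Add(-1, Mul(Rational(13, 3), I, Pow(123, Rational(1, 2))))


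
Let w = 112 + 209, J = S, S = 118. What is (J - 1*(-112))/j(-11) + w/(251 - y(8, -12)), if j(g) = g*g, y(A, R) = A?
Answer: 31577/9801 ≈ 3.2218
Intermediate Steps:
J = 118
w = 321
j(g) = g²
(J - 1*(-112))/j(-11) + w/(251 - y(8, -12)) = (118 - 1*(-112))/((-11)²) + 321/(251 - 1*8) = (118 + 112)/121 + 321/(251 - 8) = 230*(1/121) + 321/243 = 230/121 + 321*(1/243) = 230/121 + 107/81 = 31577/9801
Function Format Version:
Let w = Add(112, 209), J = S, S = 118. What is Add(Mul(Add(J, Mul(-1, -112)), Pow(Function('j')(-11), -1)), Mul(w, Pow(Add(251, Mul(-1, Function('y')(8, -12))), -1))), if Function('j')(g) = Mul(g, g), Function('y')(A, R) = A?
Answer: Rational(31577, 9801) ≈ 3.2218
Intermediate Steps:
J = 118
w = 321
Function('j')(g) = Pow(g, 2)
Add(Mul(Add(J, Mul(-1, -112)), Pow(Function('j')(-11), -1)), Mul(w, Pow(Add(251, Mul(-1, Function('y')(8, -12))), -1))) = Add(Mul(Add(118, Mul(-1, -112)), Pow(Pow(-11, 2), -1)), Mul(321, Pow(Add(251, Mul(-1, 8)), -1))) = Add(Mul(Add(118, 112), Pow(121, -1)), Mul(321, Pow(Add(251, -8), -1))) = Add(Mul(230, Rational(1, 121)), Mul(321, Pow(243, -1))) = Add(Rational(230, 121), Mul(321, Rational(1, 243))) = Add(Rational(230, 121), Rational(107, 81)) = Rational(31577, 9801)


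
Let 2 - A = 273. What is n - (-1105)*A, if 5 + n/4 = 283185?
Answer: 833265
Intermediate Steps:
n = 1132720 (n = -20 + 4*283185 = -20 + 1132740 = 1132720)
A = -271 (A = 2 - 1*273 = 2 - 273 = -271)
n - (-1105)*A = 1132720 - (-1105)*(-271) = 1132720 - 1*299455 = 1132720 - 299455 = 833265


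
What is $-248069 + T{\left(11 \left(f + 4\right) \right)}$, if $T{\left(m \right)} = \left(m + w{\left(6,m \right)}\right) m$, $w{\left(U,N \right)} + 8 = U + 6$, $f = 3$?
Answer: $-241832$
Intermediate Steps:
$w{\left(U,N \right)} = -2 + U$ ($w{\left(U,N \right)} = -8 + \left(U + 6\right) = -8 + \left(6 + U\right) = -2 + U$)
$T{\left(m \right)} = m \left(4 + m\right)$ ($T{\left(m \right)} = \left(m + \left(-2 + 6\right)\right) m = \left(m + 4\right) m = \left(4 + m\right) m = m \left(4 + m\right)$)
$-248069 + T{\left(11 \left(f + 4\right) \right)} = -248069 + 11 \left(3 + 4\right) \left(4 + 11 \left(3 + 4\right)\right) = -248069 + 11 \cdot 7 \left(4 + 11 \cdot 7\right) = -248069 + 77 \left(4 + 77\right) = -248069 + 77 \cdot 81 = -248069 + 6237 = -241832$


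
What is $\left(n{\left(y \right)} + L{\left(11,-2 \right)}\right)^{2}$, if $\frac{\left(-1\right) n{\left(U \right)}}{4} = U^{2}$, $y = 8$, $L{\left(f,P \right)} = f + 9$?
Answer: $55696$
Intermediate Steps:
$L{\left(f,P \right)} = 9 + f$
$n{\left(U \right)} = - 4 U^{2}$
$\left(n{\left(y \right)} + L{\left(11,-2 \right)}\right)^{2} = \left(- 4 \cdot 8^{2} + \left(9 + 11\right)\right)^{2} = \left(\left(-4\right) 64 + 20\right)^{2} = \left(-256 + 20\right)^{2} = \left(-236\right)^{2} = 55696$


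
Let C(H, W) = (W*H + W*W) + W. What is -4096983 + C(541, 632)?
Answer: -3355015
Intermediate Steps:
C(H, W) = W + W² + H*W (C(H, W) = (H*W + W²) + W = (W² + H*W) + W = W + W² + H*W)
-4096983 + C(541, 632) = -4096983 + 632*(1 + 541 + 632) = -4096983 + 632*1174 = -4096983 + 741968 = -3355015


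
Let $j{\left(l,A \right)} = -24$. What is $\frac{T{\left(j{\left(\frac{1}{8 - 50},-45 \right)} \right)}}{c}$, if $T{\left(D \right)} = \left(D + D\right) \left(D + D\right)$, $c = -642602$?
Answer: $- \frac{1152}{321301} \approx -0.0035854$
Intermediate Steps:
$T{\left(D \right)} = 4 D^{2}$ ($T{\left(D \right)} = 2 D 2 D = 4 D^{2}$)
$\frac{T{\left(j{\left(\frac{1}{8 - 50},-45 \right)} \right)}}{c} = \frac{4 \left(-24\right)^{2}}{-642602} = 4 \cdot 576 \left(- \frac{1}{642602}\right) = 2304 \left(- \frac{1}{642602}\right) = - \frac{1152}{321301}$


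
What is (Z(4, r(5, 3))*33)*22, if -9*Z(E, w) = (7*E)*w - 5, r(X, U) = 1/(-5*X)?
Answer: 12342/25 ≈ 493.68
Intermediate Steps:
r(X, U) = -1/(5*X)
Z(E, w) = 5/9 - 7*E*w/9 (Z(E, w) = -((7*E)*w - 5)/9 = -(7*E*w - 5)/9 = -(-5 + 7*E*w)/9 = 5/9 - 7*E*w/9)
(Z(4, r(5, 3))*33)*22 = ((5/9 - 7/9*4*(-⅕/5))*33)*22 = ((5/9 - 7/9*4*(-⅕*⅕))*33)*22 = ((5/9 - 7/9*4*(-1/25))*33)*22 = ((5/9 + 28/225)*33)*22 = ((17/25)*33)*22 = (561/25)*22 = 12342/25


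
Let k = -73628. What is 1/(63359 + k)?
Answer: -1/10269 ≈ -9.7380e-5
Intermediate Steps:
1/(63359 + k) = 1/(63359 - 73628) = 1/(-10269) = -1/10269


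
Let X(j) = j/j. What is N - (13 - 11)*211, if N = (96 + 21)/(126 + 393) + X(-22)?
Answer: -72794/173 ≈ -420.77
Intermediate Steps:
X(j) = 1
N = 212/173 (N = (96 + 21)/(126 + 393) + 1 = 117/519 + 1 = 117*(1/519) + 1 = 39/173 + 1 = 212/173 ≈ 1.2254)
N - (13 - 11)*211 = 212/173 - (13 - 11)*211 = 212/173 - 1*2*211 = 212/173 - 2*211 = 212/173 - 422 = -72794/173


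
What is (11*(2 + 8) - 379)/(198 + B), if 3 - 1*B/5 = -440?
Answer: -269/2413 ≈ -0.11148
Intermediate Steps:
B = 2215 (B = 15 - 5*(-440) = 15 + 2200 = 2215)
(11*(2 + 8) - 379)/(198 + B) = (11*(2 + 8) - 379)/(198 + 2215) = (11*10 - 379)/2413 = (110 - 379)/2413 = (1/2413)*(-269) = -269/2413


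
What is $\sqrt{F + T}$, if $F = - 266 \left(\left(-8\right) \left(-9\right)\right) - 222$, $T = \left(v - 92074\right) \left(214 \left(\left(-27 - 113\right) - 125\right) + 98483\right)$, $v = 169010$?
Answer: $\sqrt{3213828154} \approx 56691.0$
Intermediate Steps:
$T = 3213847528$ ($T = \left(169010 - 92074\right) \left(214 \left(\left(-27 - 113\right) - 125\right) + 98483\right) = 76936 \left(214 \left(-140 - 125\right) + 98483\right) = 76936 \left(214 \left(-265\right) + 98483\right) = 76936 \left(-56710 + 98483\right) = 76936 \cdot 41773 = 3213847528$)
$F = -19374$ ($F = \left(-266\right) 72 - 222 = -19152 - 222 = -19374$)
$\sqrt{F + T} = \sqrt{-19374 + 3213847528} = \sqrt{3213828154}$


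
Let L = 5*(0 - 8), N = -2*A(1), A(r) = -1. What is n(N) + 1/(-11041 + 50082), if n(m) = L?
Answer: -1561639/39041 ≈ -40.000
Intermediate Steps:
N = 2 (N = -2*(-1) = 2)
L = -40 (L = 5*(-8) = -40)
n(m) = -40
n(N) + 1/(-11041 + 50082) = -40 + 1/(-11041 + 50082) = -40 + 1/39041 = -1561639/39041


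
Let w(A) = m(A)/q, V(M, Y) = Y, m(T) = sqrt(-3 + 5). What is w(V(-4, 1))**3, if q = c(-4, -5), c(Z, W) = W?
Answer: -2*sqrt(2)/125 ≈ -0.022627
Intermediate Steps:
m(T) = sqrt(2)
q = -5
w(A) = -sqrt(2)/5 (w(A) = sqrt(2)/(-5) = sqrt(2)*(-1/5) = -sqrt(2)/5)
w(V(-4, 1))**3 = (-sqrt(2)/5)**3 = -2*sqrt(2)/125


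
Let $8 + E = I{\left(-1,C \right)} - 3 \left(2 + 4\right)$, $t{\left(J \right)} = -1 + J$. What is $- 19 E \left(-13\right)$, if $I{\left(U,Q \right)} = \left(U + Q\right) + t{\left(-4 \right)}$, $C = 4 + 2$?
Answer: $-6422$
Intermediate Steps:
$C = 6$
$I{\left(U,Q \right)} = -5 + Q + U$ ($I{\left(U,Q \right)} = \left(U + Q\right) - 5 = \left(Q + U\right) - 5 = -5 + Q + U$)
$E = -26$ ($E = -8 - 3 \left(2 + 4\right) = -8 + \left(0 - 3 \cdot 6\right) = -8 + \left(0 - 18\right) = -8 - 18 = -26$)
$- 19 E \left(-13\right) = \left(-19\right) \left(-26\right) \left(-13\right) = 494 \left(-13\right) = -6422$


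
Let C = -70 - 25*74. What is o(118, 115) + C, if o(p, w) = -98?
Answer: -2018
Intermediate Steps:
C = -1920 (C = -70 - 1850 = -1920)
o(118, 115) + C = -98 - 1920 = -2018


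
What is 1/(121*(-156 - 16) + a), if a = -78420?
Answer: -1/99232 ≈ -1.0077e-5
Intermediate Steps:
1/(121*(-156 - 16) + a) = 1/(121*(-156 - 16) - 78420) = 1/(121*(-172) - 78420) = 1/(-20812 - 78420) = 1/(-99232) = -1/99232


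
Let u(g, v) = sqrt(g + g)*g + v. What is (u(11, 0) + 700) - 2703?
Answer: -2003 + 11*sqrt(22) ≈ -1951.4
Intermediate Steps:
u(g, v) = v + sqrt(2)*g**(3/2) (u(g, v) = sqrt(2*g)*g + v = (sqrt(2)*sqrt(g))*g + v = sqrt(2)*g**(3/2) + v = v + sqrt(2)*g**(3/2))
(u(11, 0) + 700) - 2703 = ((0 + sqrt(2)*11**(3/2)) + 700) - 2703 = ((0 + sqrt(2)*(11*sqrt(11))) + 700) - 2703 = ((0 + 11*sqrt(22)) + 700) - 2703 = (11*sqrt(22) + 700) - 2703 = (700 + 11*sqrt(22)) - 2703 = -2003 + 11*sqrt(22)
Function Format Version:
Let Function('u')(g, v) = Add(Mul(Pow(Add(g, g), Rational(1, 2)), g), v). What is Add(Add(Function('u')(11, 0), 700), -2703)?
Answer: Add(-2003, Mul(11, Pow(22, Rational(1, 2)))) ≈ -1951.4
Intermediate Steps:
Function('u')(g, v) = Add(v, Mul(Pow(2, Rational(1, 2)), Pow(g, Rational(3, 2)))) (Function('u')(g, v) = Add(Mul(Pow(Mul(2, g), Rational(1, 2)), g), v) = Add(Mul(Mul(Pow(2, Rational(1, 2)), Pow(g, Rational(1, 2))), g), v) = Add(Mul(Pow(2, Rational(1, 2)), Pow(g, Rational(3, 2))), v) = Add(v, Mul(Pow(2, Rational(1, 2)), Pow(g, Rational(3, 2)))))
Add(Add(Function('u')(11, 0), 700), -2703) = Add(Add(Add(0, Mul(Pow(2, Rational(1, 2)), Pow(11, Rational(3, 2)))), 700), -2703) = Add(Add(Add(0, Mul(Pow(2, Rational(1, 2)), Mul(11, Pow(11, Rational(1, 2))))), 700), -2703) = Add(Add(Add(0, Mul(11, Pow(22, Rational(1, 2)))), 700), -2703) = Add(Add(Mul(11, Pow(22, Rational(1, 2))), 700), -2703) = Add(Add(700, Mul(11, Pow(22, Rational(1, 2)))), -2703) = Add(-2003, Mul(11, Pow(22, Rational(1, 2))))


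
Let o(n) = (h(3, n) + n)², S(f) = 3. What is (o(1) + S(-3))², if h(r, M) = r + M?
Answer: 784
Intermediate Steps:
h(r, M) = M + r
o(n) = (3 + 2*n)² (o(n) = ((n + 3) + n)² = ((3 + n) + n)² = (3 + 2*n)²)
(o(1) + S(-3))² = ((3 + 2*1)² + 3)² = ((3 + 2)² + 3)² = (5² + 3)² = (25 + 3)² = 28² = 784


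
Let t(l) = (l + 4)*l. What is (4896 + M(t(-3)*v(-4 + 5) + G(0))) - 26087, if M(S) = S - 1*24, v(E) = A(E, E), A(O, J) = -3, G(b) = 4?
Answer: -21202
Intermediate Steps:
t(l) = l*(4 + l) (t(l) = (4 + l)*l = l*(4 + l))
v(E) = -3
M(S) = -24 + S (M(S) = S - 24 = -24 + S)
(4896 + M(t(-3)*v(-4 + 5) + G(0))) - 26087 = (4896 + (-24 + (-3*(4 - 3)*(-3) + 4))) - 26087 = (4896 + (-24 + (-3*1*(-3) + 4))) - 26087 = (4896 + (-24 + (-3*(-3) + 4))) - 26087 = (4896 + (-24 + (9 + 4))) - 26087 = (4896 + (-24 + 13)) - 26087 = (4896 - 11) - 26087 = 4885 - 26087 = -21202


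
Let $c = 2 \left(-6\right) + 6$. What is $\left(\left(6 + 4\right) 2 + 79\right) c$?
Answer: $-594$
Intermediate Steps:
$c = -6$ ($c = -12 + 6 = -6$)
$\left(\left(6 + 4\right) 2 + 79\right) c = \left(\left(6 + 4\right) 2 + 79\right) \left(-6\right) = \left(10 \cdot 2 + 79\right) \left(-6\right) = \left(20 + 79\right) \left(-6\right) = 99 \left(-6\right) = -594$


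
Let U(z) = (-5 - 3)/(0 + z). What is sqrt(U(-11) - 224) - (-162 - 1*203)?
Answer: 365 + 2*I*sqrt(6754)/11 ≈ 365.0 + 14.942*I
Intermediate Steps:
U(z) = -8/z
sqrt(U(-11) - 224) - (-162 - 1*203) = sqrt(-8/(-11) - 224) - (-162 - 1*203) = sqrt(-8*(-1/11) - 224) - (-162 - 203) = sqrt(8/11 - 224) - 1*(-365) = sqrt(-2456/11) + 365 = 2*I*sqrt(6754)/11 + 365 = 365 + 2*I*sqrt(6754)/11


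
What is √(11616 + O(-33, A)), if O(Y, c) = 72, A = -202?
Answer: 2*√2922 ≈ 108.11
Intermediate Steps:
√(11616 + O(-33, A)) = √(11616 + 72) = √11688 = 2*√2922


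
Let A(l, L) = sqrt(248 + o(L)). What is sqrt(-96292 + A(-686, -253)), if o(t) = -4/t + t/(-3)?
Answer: sqrt(-55471991652 + 759*sqrt(191460027))/759 ≈ 310.28*I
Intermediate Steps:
o(t) = -4/t - t/3 (o(t) = -4/t + t*(-1/3) = -4/t - t/3)
A(l, L) = sqrt(248 - 4/L - L/3) (A(l, L) = sqrt(248 + (-4/L - L/3)) = sqrt(248 - 4/L - L/3))
sqrt(-96292 + A(-686, -253)) = sqrt(-96292 + sqrt(2232 - 36/(-253) - 3*(-253))/3) = sqrt(-96292 + sqrt(2232 - 36*(-1/253) + 759)/3) = sqrt(-96292 + sqrt(2232 + 36/253 + 759)/3) = sqrt(-96292 + sqrt(756759/253)/3) = sqrt(-96292 + (sqrt(191460027)/253)/3) = sqrt(-96292 + sqrt(191460027)/759)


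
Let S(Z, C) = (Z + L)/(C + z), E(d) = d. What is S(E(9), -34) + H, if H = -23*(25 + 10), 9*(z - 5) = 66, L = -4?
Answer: -10468/13 ≈ -805.23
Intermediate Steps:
z = 37/3 (z = 5 + (⅑)*66 = 5 + 22/3 = 37/3 ≈ 12.333)
S(Z, C) = (-4 + Z)/(37/3 + C) (S(Z, C) = (Z - 4)/(C + 37/3) = (-4 + Z)/(37/3 + C))
H = -805 (H = -23*35 = -805)
S(E(9), -34) + H = 3*(-4 + 9)/(37 + 3*(-34)) - 805 = 3*5/(37 - 102) - 805 = 3*5/(-65) - 805 = 3*(-1/65)*5 - 805 = -3/13 - 805 = -10468/13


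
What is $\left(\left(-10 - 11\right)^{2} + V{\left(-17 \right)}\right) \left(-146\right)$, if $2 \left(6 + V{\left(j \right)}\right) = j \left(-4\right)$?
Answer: $-68474$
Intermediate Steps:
$V{\left(j \right)} = -6 - 2 j$ ($V{\left(j \right)} = -6 + \frac{j \left(-4\right)}{2} = -6 + \frac{\left(-4\right) j}{2} = -6 - 2 j$)
$\left(\left(-10 - 11\right)^{2} + V{\left(-17 \right)}\right) \left(-146\right) = \left(\left(-10 - 11\right)^{2} - -28\right) \left(-146\right) = \left(\left(-21\right)^{2} + \left(-6 + 34\right)\right) \left(-146\right) = \left(441 + 28\right) \left(-146\right) = 469 \left(-146\right) = -68474$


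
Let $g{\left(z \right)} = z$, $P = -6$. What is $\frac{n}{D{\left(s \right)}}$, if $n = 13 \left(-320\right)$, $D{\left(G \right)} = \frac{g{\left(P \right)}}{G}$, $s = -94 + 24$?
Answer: $- \frac{145600}{3} \approx -48533.0$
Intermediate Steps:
$s = -70$
$D{\left(G \right)} = - \frac{6}{G}$
$n = -4160$
$\frac{n}{D{\left(s \right)}} = - \frac{4160}{\left(-6\right) \frac{1}{-70}} = - \frac{4160}{\left(-6\right) \left(- \frac{1}{70}\right)} = - \frac{4160}{\frac{3}{35}} = \left(-4160\right) \frac{35}{3} = - \frac{145600}{3}$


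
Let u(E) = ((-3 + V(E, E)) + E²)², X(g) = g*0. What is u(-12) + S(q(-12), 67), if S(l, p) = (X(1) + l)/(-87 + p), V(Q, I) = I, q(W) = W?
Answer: 83208/5 ≈ 16642.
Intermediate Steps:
X(g) = 0
S(l, p) = l/(-87 + p) (S(l, p) = (0 + l)/(-87 + p) = l/(-87 + p))
u(E) = (-3 + E + E²)² (u(E) = ((-3 + E) + E²)² = (-3 + E + E²)²)
u(-12) + S(q(-12), 67) = (-3 - 12 + (-12)²)² - 12/(-87 + 67) = (-3 - 12 + 144)² - 12/(-20) = 129² - 12*(-1/20) = 16641 + ⅗ = 83208/5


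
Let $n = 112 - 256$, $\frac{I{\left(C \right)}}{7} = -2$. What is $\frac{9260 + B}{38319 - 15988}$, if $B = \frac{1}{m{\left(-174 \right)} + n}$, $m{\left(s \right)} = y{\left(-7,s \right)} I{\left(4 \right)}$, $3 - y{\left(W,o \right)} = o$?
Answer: $\frac{24279719}{58551882} \approx 0.41467$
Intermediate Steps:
$y{\left(W,o \right)} = 3 - o$
$I{\left(C \right)} = -14$ ($I{\left(C \right)} = 7 \left(-2\right) = -14$)
$n = -144$ ($n = 112 - 256 = -144$)
$m{\left(s \right)} = -42 + 14 s$ ($m{\left(s \right)} = \left(3 - s\right) \left(-14\right) = -42 + 14 s$)
$B = - \frac{1}{2622}$ ($B = \frac{1}{\left(-42 + 14 \left(-174\right)\right) - 144} = \frac{1}{\left(-42 - 2436\right) - 144} = \frac{1}{-2478 - 144} = \frac{1}{-2622} = - \frac{1}{2622} \approx -0.00038139$)
$\frac{9260 + B}{38319 - 15988} = \frac{9260 - \frac{1}{2622}}{38319 - 15988} = \frac{24279719}{2622 \cdot 22331} = \frac{24279719}{2622} \cdot \frac{1}{22331} = \frac{24279719}{58551882}$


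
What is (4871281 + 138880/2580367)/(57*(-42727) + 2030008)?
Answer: -12569692879007/1046160773177 ≈ -12.015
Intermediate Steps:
(4871281 + 138880/2580367)/(57*(-42727) + 2030008) = (4871281 + 138880*(1/2580367))/(-2435439 + 2030008) = (4871281 + 138880/2580367)/(-405431) = (12569692879007/2580367)*(-1/405431) = -12569692879007/1046160773177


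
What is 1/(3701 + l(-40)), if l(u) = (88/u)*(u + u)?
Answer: 1/3877 ≈ 0.00025793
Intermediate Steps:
l(u) = 176 (l(u) = (88/u)*(2*u) = 176)
1/(3701 + l(-40)) = 1/(3701 + 176) = 1/3877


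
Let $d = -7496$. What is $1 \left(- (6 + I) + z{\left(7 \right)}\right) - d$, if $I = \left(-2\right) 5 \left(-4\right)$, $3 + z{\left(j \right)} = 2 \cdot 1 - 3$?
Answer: $7446$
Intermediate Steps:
$z{\left(j \right)} = -4$ ($z{\left(j \right)} = -3 + \left(2 \cdot 1 - 3\right) = -3 + \left(2 - 3\right) = -3 - 1 = -4$)
$I = 40$ ($I = \left(-10\right) \left(-4\right) = 40$)
$1 \left(- (6 + I) + z{\left(7 \right)}\right) - d = 1 \left(- (6 + 40) - 4\right) - -7496 = 1 \left(\left(-1\right) 46 - 4\right) + 7496 = 1 \left(-46 - 4\right) + 7496 = 1 \left(-50\right) + 7496 = -50 + 7496 = 7446$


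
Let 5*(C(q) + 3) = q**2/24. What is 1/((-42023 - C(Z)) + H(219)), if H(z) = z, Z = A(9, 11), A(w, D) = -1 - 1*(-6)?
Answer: -24/1003229 ≈ -2.3923e-5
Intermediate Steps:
A(w, D) = 5 (A(w, D) = -1 + 6 = 5)
Z = 5
C(q) = -3 + q**2/120 (C(q) = -3 + (q**2/24)/5 = -3 + q**2/120)
1/((-42023 - C(Z)) + H(219)) = 1/((-42023 - (-3 + (1/120)*5**2)) + 219) = 1/((-42023 - (-3 + (1/120)*25)) + 219) = 1/((-42023 - (-3 + 5/24)) + 219) = 1/((-42023 - 1*(-67/24)) + 219) = 1/((-42023 + 67/24) + 219) = 1/(-1008485/24 + 219) = 1/(-1003229/24) = -24/1003229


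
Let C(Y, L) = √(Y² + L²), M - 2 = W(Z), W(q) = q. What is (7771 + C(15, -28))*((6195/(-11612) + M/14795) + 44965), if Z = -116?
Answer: 60029990704212697/171799540 + 7724873337307*√1009/171799540 ≈ 3.5085e+8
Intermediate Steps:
M = -114 (M = 2 - 116 = -114)
C(Y, L) = √(L² + Y²)
(7771 + C(15, -28))*((6195/(-11612) + M/14795) + 44965) = (7771 + √((-28)² + 15²))*((6195/(-11612) - 114/14795) + 44965) = (7771 + √(784 + 225))*((6195*(-1/11612) - 114*1/14795) + 44965) = (7771 + √1009)*((-6195/11612 - 114/14795) + 44965) = (7771 + √1009)*(-92978793/171799540 + 44965) = (7771 + √1009)*(7724873337307/171799540) = 60029990704212697/171799540 + 7724873337307*√1009/171799540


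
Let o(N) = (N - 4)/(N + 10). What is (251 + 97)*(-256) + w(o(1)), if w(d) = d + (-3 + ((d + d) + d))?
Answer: -980013/11 ≈ -89092.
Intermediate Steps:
o(N) = (-4 + N)/(10 + N)
w(d) = -3 + 4*d (w(d) = d + (-3 + (2*d + d)) = d + (-3 + 3*d) = -3 + 4*d)
(251 + 97)*(-256) + w(o(1)) = (251 + 97)*(-256) + (-3 + 4*((-4 + 1)/(10 + 1))) = 348*(-256) + (-3 + 4*(-3/11)) = -89088 + (-3 + 4*((1/11)*(-3))) = -89088 + (-3 + 4*(-3/11)) = -89088 + (-3 - 12/11) = -89088 - 45/11 = -980013/11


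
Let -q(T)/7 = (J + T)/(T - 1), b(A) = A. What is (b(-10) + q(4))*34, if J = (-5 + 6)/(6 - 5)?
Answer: -2210/3 ≈ -736.67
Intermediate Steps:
J = 1 (J = 1/1 = 1*1 = 1)
q(T) = -7*(1 + T)/(-1 + T) (q(T) = -7*(1 + T)/(T - 1) = -7*(1 + T)/(-1 + T))
(b(-10) + q(4))*34 = (-10 + 7*(-1 - 1*4)/(-1 + 4))*34 = (-10 + 7*(-1 - 4)/3)*34 = (-10 + 7*(⅓)*(-5))*34 = (-10 - 35/3)*34 = -65/3*34 = -2210/3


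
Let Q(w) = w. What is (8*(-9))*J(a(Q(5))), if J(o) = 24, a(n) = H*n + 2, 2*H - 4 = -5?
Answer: -1728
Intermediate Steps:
H = -½ (H = 2 + (½)*(-5) = 2 - 5/2 = -½ ≈ -0.50000)
a(n) = 2 - n/2 (a(n) = -n/2 + 2 = 2 - n/2)
(8*(-9))*J(a(Q(5))) = (8*(-9))*24 = -72*24 = -1728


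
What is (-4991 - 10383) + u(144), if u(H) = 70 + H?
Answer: -15160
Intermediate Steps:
(-4991 - 10383) + u(144) = (-4991 - 10383) + (70 + 144) = -15374 + 214 = -15160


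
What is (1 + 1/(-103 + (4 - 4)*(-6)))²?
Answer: 10404/10609 ≈ 0.98068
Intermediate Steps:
(1 + 1/(-103 + (4 - 4)*(-6)))² = (1 + 1/(-103 + 0*(-6)))² = (1 + 1/(-103 + 0))² = (1 + 1/(-103))² = (1 - 1/103)² = (102/103)² = 10404/10609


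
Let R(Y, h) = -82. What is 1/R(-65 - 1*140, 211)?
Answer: -1/82 ≈ -0.012195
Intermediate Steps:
1/R(-65 - 1*140, 211) = 1/(-82) = -1/82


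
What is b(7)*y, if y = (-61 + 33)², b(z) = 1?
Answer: 784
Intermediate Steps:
y = 784 (y = (-28)² = 784)
b(7)*y = 1*784 = 784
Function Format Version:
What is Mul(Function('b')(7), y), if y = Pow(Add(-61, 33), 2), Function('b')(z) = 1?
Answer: 784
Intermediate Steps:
y = 784 (y = Pow(-28, 2) = 784)
Mul(Function('b')(7), y) = Mul(1, 784) = 784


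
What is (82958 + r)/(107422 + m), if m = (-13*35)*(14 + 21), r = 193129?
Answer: 13147/4357 ≈ 3.0174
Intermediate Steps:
m = -15925 (m = -455*35 = -15925)
(82958 + r)/(107422 + m) = (82958 + 193129)/(107422 - 15925) = 276087/91497 = 276087*(1/91497) = 13147/4357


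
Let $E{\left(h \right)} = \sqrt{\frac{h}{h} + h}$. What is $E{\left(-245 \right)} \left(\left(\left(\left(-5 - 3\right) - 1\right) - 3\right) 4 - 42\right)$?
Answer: $- 180 i \sqrt{61} \approx - 1405.8 i$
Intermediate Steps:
$E{\left(h \right)} = \sqrt{1 + h}$
$E{\left(-245 \right)} \left(\left(\left(\left(-5 - 3\right) - 1\right) - 3\right) 4 - 42\right) = \sqrt{1 - 245} \left(\left(\left(\left(-5 - 3\right) - 1\right) - 3\right) 4 - 42\right) = \sqrt{-244} \left(\left(\left(-8 - 1\right) - 3\right) 4 - 42\right) = 2 i \sqrt{61} \left(\left(-9 - 3\right) 4 - 42\right) = 2 i \sqrt{61} \left(\left(-12\right) 4 - 42\right) = 2 i \sqrt{61} \left(-48 - 42\right) = 2 i \sqrt{61} \left(-90\right) = - 180 i \sqrt{61}$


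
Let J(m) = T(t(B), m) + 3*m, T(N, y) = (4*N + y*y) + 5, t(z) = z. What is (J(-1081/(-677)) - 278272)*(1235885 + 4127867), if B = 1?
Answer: -684053444578283160/458329 ≈ -1.4925e+12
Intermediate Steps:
T(N, y) = 5 + y² + 4*N (T(N, y) = (4*N + y²) + 5 = (y² + 4*N) + 5 = 5 + y² + 4*N)
J(m) = 9 + m² + 3*m (J(m) = (5 + m² + 4*1) + 3*m = (5 + m² + 4) + 3*m = (9 + m²) + 3*m = 9 + m² + 3*m)
(J(-1081/(-677)) - 278272)*(1235885 + 4127867) = ((9 + (-1081/(-677))² + 3*(-1081/(-677))) - 278272)*(1235885 + 4127867) = ((9 + (-1081*(-1/677))² + 3*(-1081*(-1/677))) - 278272)*5363752 = ((9 + (1081/677)² + 3*(1081/677)) - 278272)*5363752 = ((9 + 1168561/458329 + 3243/677) - 278272)*5363752 = (7489033/458329 - 278272)*5363752 = -127532638455/458329*5363752 = -684053444578283160/458329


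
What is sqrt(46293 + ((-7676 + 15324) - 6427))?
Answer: sqrt(47514) ≈ 217.98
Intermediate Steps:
sqrt(46293 + ((-7676 + 15324) - 6427)) = sqrt(46293 + (7648 - 6427)) = sqrt(46293 + 1221) = sqrt(47514)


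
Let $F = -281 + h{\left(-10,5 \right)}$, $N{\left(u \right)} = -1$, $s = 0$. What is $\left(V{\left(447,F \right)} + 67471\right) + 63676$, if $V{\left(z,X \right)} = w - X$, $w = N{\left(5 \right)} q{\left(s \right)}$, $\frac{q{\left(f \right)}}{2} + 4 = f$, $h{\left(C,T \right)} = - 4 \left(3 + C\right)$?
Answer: $131408$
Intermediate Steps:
$h{\left(C,T \right)} = -12 - 4 C$
$q{\left(f \right)} = -8 + 2 f$
$w = 8$ ($w = - (-8 + 2 \cdot 0) = - (-8 + 0) = \left(-1\right) \left(-8\right) = 8$)
$F = -253$ ($F = -281 - -28 = -281 + \left(-12 + 40\right) = -281 + 28 = -253$)
$V{\left(z,X \right)} = 8 - X$
$\left(V{\left(447,F \right)} + 67471\right) + 63676 = \left(\left(8 - -253\right) + 67471\right) + 63676 = \left(\left(8 + 253\right) + 67471\right) + 63676 = \left(261 + 67471\right) + 63676 = 67732 + 63676 = 131408$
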